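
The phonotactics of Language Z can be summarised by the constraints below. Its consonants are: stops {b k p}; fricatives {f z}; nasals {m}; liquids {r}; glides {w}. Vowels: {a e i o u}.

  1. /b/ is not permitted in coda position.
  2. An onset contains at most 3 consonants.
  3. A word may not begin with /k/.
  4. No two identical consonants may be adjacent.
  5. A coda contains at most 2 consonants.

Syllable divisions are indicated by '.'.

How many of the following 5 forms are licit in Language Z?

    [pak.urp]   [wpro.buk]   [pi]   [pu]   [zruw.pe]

5

[pak.urp] — σ1 onset /p/, coda /k/ ok; σ2 onset /∅/, coda /rp/ (2C) ok → licit
[wpro.buk] — σ1 onset /wpr/ (3C), coda /∅/ ok; σ2 onset /b/, coda /k/ ok → licit
[pi] — σ1 onset /p/, coda /∅/ ok → licit
[pu] — σ1 onset /p/, coda /∅/ ok → licit
[zruw.pe] — σ1 onset /zr/ (2C), coda /w/ ok; σ2 onset /p/, coda /∅/ ok → licit
Licit: [pak.urp], [wpro.buk], [pi], [pu], [zruw.pe] → 5.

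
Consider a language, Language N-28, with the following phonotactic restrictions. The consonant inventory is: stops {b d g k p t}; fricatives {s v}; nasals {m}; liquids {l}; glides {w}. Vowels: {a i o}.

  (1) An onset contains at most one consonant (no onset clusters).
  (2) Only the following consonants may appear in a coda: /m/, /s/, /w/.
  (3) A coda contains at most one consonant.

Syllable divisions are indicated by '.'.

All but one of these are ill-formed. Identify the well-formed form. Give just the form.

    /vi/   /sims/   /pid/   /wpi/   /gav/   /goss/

/vi/

/vi/ — σ1 onset /v/, coda /∅/ ok → well-formed
/sims/ — violates constraint 3: syllable 1 coda /ms/ has 2 consonants (> 1) → ill-formed
/pid/ — violates constraint 2: syllable 1 coda contains /d/, which is not a licensed coda consonant → ill-formed
/wpi/ — violates constraint 1: syllable 1 onset /wp/ has 2 consonants (> 1) → ill-formed
/gav/ — violates constraint 2: syllable 1 coda contains /v/, which is not a licensed coda consonant → ill-formed
/goss/ — violates constraint 3: syllable 1 coda /ss/ has 2 consonants (> 1) → ill-formed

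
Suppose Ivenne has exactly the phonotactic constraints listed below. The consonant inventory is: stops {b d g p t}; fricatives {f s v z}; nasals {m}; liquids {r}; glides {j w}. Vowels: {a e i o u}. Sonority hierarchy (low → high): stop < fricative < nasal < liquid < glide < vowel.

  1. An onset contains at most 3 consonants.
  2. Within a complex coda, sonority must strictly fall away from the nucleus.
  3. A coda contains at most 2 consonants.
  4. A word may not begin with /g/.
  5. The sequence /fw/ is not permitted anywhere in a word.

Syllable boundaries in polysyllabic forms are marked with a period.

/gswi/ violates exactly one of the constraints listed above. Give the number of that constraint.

/gswi/: word begins with /g/.
This is a violation of constraint 4: "A word may not begin with /g/."
The remaining constraints (1, 2, 3, 5) are satisfied.

4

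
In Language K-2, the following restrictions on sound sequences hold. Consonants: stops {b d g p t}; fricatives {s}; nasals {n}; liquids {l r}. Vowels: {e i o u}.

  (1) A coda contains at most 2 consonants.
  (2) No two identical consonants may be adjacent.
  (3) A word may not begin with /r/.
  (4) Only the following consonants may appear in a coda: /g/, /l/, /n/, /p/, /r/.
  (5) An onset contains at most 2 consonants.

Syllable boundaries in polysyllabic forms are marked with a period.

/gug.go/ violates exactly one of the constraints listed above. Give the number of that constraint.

/gug.go/: adjacent identical consonants /gg/.
This is a violation of constraint 2: "No two identical consonants may be adjacent."
The remaining constraints (1, 3, 4, 5) are satisfied.

2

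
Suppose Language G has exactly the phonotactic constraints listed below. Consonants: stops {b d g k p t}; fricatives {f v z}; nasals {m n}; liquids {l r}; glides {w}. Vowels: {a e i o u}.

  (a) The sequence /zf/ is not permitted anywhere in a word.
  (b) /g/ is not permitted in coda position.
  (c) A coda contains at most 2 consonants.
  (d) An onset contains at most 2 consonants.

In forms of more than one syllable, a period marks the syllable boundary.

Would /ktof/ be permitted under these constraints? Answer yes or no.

/ktof/ — σ1 onset /kt/ (2C), coda /f/ ok → permitted

yes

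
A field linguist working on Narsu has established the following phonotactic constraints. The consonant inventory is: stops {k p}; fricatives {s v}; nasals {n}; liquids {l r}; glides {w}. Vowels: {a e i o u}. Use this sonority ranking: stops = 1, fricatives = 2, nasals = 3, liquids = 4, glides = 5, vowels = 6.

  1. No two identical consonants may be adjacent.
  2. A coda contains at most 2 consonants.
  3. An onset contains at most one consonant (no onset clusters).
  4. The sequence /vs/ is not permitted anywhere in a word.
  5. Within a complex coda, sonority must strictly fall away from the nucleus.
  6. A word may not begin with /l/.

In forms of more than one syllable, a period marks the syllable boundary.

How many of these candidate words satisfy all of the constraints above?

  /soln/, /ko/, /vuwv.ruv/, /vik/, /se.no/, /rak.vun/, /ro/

/soln/ — σ1 onset /s/, coda /ln/ (4→3 falls) ok → well-formed
/ko/ — σ1 onset /k/, coda /∅/ ok → well-formed
/vuwv.ruv/ — σ1 onset /v/, coda /wv/ (5→2 falls) ok; σ2 onset /r/, coda /v/ ok → well-formed
/vik/ — σ1 onset /v/, coda /k/ ok → well-formed
/se.no/ — σ1 onset /s/, coda /∅/ ok; σ2 onset /n/, coda /∅/ ok → well-formed
/rak.vun/ — σ1 onset /r/, coda /k/ ok; σ2 onset /v/, coda /n/ ok → well-formed
/ro/ — σ1 onset /r/, coda /∅/ ok → well-formed
Well-formed: /soln/, /ko/, /vuwv.ruv/, /vik/, /se.no/, /rak.vun/, /ro/ → 7.

7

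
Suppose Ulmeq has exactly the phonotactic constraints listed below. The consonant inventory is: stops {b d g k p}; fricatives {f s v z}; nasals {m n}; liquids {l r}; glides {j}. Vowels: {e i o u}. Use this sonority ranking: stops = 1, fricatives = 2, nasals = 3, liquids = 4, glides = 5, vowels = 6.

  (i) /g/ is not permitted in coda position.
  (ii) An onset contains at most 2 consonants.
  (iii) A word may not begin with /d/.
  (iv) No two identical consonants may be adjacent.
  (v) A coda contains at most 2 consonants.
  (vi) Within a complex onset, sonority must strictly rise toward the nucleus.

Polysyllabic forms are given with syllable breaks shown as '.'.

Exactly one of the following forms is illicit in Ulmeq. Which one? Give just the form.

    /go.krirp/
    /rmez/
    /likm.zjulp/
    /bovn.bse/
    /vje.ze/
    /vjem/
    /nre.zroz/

/go.krirp/ — σ1 onset /g/, coda /∅/ ok; σ2 onset /kr/ (1→4 rises), coda /rp/ (2C) ok → licit
/rmez/ — violates constraint (vi): syllable 1 onset /rm/: /r/ (liquid, 4) → /m/ (nasal, 3) does not rise → illicit
/likm.zjulp/ — σ1 onset /l/, coda /km/ (2C) ok; σ2 onset /zj/ (2→5 rises), coda /lp/ (2C) ok → licit
/bovn.bse/ — σ1 onset /b/, coda /vn/ (2C) ok; σ2 onset /bs/ (1→2 rises), coda /∅/ ok → licit
/vje.ze/ — σ1 onset /vj/ (2→5 rises), coda /∅/ ok; σ2 onset /z/, coda /∅/ ok → licit
/vjem/ — σ1 onset /vj/ (2→5 rises), coda /m/ ok → licit
/nre.zroz/ — σ1 onset /nr/ (3→4 rises), coda /∅/ ok; σ2 onset /zr/ (2→4 rises), coda /z/ ok → licit

/rmez/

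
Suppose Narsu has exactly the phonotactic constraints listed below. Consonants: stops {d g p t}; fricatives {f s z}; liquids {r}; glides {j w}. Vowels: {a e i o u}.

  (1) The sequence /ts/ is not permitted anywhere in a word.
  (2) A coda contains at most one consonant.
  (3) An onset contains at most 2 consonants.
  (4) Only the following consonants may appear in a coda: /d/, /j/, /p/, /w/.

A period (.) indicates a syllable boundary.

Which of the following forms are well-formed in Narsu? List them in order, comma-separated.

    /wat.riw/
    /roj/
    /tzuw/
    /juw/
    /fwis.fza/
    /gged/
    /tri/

/roj/, /tzuw/, /juw/, /gged/, /tri/

/wat.riw/ — violates constraint 4: syllable 1 coda contains /t/, which is not a licensed coda consonant → ill-formed
/roj/ — σ1 onset /r/, coda /j/ ok → well-formed
/tzuw/ — σ1 onset /tz/ (2C), coda /w/ ok → well-formed
/juw/ — σ1 onset /j/, coda /w/ ok → well-formed
/fwis.fza/ — violates constraint 4: syllable 1 coda contains /s/, which is not a licensed coda consonant → ill-formed
/gged/ — σ1 onset /gg/ (2C), coda /d/ ok → well-formed
/tri/ — σ1 onset /tr/ (2C), coda /∅/ ok → well-formed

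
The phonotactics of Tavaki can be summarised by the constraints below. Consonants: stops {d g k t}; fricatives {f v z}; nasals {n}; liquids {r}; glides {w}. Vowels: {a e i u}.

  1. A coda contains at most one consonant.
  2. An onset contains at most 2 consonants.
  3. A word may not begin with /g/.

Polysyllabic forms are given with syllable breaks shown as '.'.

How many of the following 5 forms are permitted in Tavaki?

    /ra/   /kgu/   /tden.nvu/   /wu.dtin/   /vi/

5

/ra/ — σ1 onset /r/, coda /∅/ ok → permitted
/kgu/ — σ1 onset /kg/ (2C), coda /∅/ ok → permitted
/tden.nvu/ — σ1 onset /td/ (2C), coda /n/ ok; σ2 onset /nv/ (2C), coda /∅/ ok → permitted
/wu.dtin/ — σ1 onset /w/, coda /∅/ ok; σ2 onset /dt/ (2C), coda /n/ ok → permitted
/vi/ — σ1 onset /v/, coda /∅/ ok → permitted
Permitted: /ra/, /kgu/, /tden.nvu/, /wu.dtin/, /vi/ → 5.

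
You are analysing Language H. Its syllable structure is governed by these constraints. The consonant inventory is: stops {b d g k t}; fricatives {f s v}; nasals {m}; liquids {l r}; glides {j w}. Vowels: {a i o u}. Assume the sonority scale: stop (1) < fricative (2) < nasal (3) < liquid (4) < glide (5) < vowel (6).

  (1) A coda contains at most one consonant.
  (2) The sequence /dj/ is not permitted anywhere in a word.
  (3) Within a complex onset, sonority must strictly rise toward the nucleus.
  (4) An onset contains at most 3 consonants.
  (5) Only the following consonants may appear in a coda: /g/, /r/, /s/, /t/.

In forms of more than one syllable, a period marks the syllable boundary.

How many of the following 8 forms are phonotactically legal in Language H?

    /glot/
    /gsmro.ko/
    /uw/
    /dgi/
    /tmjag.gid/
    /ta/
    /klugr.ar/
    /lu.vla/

3

/glot/ — σ1 onset /gl/ (1→4 rises), coda /t/ ok → phonotactically legal
/gsmro.ko/ — violates constraint 4: syllable 1 onset /gsmr/ has 4 consonants (> 3) → phonotactically illegal
/uw/ — violates constraint 5: syllable 1 coda contains /w/, which is not a licensed coda consonant → phonotactically illegal
/dgi/ — violates constraint 3: syllable 1 onset /dg/: /d/ (stop, 1) → /g/ (stop, 1) does not rise → phonotactically illegal
/tmjag.gid/ — violates constraint 5: syllable 2 coda contains /d/, which is not a licensed coda consonant → phonotactically illegal
/ta/ — σ1 onset /t/, coda /∅/ ok → phonotactically legal
/klugr.ar/ — violates constraint 1: syllable 1 coda /gr/ has 2 consonants (> 1) → phonotactically illegal
/lu.vla/ — σ1 onset /l/, coda /∅/ ok; σ2 onset /vl/ (2→4 rises), coda /∅/ ok → phonotactically legal
Phonotactically legal: /glot/, /ta/, /lu.vla/ → 3.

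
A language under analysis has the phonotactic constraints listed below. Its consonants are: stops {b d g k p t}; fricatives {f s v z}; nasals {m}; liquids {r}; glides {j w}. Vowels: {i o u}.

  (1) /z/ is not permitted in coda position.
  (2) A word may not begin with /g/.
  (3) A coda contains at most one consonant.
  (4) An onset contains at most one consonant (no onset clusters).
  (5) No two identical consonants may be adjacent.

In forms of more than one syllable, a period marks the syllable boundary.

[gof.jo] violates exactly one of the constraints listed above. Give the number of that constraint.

2

[gof.jo]: word begins with /g/.
This is a violation of constraint 2: "A word may not begin with /g/."
The remaining constraints (1, 3, 4, 5) are satisfied.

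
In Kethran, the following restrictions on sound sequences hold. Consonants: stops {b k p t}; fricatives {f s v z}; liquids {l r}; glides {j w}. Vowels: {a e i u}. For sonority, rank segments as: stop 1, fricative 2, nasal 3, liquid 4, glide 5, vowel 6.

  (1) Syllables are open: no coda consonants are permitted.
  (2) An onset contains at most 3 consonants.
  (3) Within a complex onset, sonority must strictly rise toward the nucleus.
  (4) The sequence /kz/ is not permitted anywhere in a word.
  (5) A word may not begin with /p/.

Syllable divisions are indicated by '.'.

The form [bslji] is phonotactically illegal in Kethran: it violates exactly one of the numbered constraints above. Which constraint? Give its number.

2

[bslji]: syllable 1 onset /bslj/ has 4 consonants (> 3).
This is a violation of constraint 2: "An onset contains at most 3 consonants."
The remaining constraints (1, 3, 4, 5) are satisfied.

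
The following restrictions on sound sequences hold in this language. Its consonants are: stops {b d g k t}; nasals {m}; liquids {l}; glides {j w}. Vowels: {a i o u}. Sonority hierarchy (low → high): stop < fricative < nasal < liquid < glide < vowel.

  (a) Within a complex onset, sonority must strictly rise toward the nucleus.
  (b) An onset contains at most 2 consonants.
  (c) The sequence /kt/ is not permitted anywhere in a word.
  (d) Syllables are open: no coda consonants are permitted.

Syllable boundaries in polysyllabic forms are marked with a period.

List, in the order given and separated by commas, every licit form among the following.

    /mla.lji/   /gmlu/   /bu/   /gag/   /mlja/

/mla.lji/, /bu/

/mla.lji/ — σ1 onset /ml/ (3→4 rises), coda /∅/ ok; σ2 onset /lj/ (4→5 rises), coda /∅/ ok → licit
/gmlu/ — violates constraint (b): syllable 1 onset /gml/ has 3 consonants (> 2) → illicit
/bu/ — σ1 onset /b/, coda /∅/ ok → licit
/gag/ — violates constraint (d): syllable 1 coda /g/ has 1 consonant (> 0) → illicit
/mlja/ — violates constraint (b): syllable 1 onset /mlj/ has 3 consonants (> 2) → illicit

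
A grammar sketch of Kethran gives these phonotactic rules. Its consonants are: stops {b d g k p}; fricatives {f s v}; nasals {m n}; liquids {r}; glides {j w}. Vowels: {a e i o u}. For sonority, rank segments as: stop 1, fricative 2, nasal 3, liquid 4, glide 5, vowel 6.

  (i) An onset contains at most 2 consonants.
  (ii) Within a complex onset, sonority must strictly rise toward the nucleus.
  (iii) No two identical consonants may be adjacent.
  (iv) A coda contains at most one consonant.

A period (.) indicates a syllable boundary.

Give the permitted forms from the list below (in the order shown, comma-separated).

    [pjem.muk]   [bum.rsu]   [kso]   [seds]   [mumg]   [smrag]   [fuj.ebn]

[kso]

[pjem.muk] — violates constraint (iii): adjacent identical consonants /mm/ → not permitted
[bum.rsu] — violates constraint (ii): syllable 2 onset /rs/: /r/ (liquid, 4) → /s/ (fricative, 2) does not rise → not permitted
[kso] — σ1 onset /ks/ (1→2 rises), coda /∅/ ok → permitted
[seds] — violates constraint (iv): syllable 1 coda /ds/ has 2 consonants (> 1) → not permitted
[mumg] — violates constraint (iv): syllable 1 coda /mg/ has 2 consonants (> 1) → not permitted
[smrag] — violates constraint (i): syllable 1 onset /smr/ has 3 consonants (> 2) → not permitted
[fuj.ebn] — violates constraint (iv): syllable 2 coda /bn/ has 2 consonants (> 1) → not permitted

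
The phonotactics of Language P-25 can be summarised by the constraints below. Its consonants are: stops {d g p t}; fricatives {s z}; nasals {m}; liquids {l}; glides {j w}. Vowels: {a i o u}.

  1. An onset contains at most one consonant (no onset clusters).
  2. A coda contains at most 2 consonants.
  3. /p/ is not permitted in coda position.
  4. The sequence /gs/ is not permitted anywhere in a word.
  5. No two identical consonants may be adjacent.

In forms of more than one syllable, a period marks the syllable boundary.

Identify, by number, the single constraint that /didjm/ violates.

2

/didjm/: syllable 1 coda /djm/ has 3 consonants (> 2).
This is a violation of constraint 2: "A coda contains at most 2 consonants."
The remaining constraints (1, 3, 4, 5) are satisfied.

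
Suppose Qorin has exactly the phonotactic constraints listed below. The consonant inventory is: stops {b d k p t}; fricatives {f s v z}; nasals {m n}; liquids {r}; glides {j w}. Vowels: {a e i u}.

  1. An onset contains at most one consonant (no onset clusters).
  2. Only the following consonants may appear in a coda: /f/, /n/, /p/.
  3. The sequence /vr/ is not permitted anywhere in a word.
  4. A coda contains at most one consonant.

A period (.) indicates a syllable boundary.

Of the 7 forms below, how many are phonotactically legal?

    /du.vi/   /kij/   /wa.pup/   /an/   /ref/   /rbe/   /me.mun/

5

/du.vi/ — σ1 onset /d/, coda /∅/ ok; σ2 onset /v/, coda /∅/ ok → phonotactically legal
/kij/ — violates constraint 2: syllable 1 coda contains /j/, which is not a licensed coda consonant → phonotactically illegal
/wa.pup/ — σ1 onset /w/, coda /∅/ ok; σ2 onset /p/, coda /p/ ok → phonotactically legal
/an/ — σ1 onset /∅/, coda /n/ ok → phonotactically legal
/ref/ — σ1 onset /r/, coda /f/ ok → phonotactically legal
/rbe/ — violates constraint 1: syllable 1 onset /rb/ has 2 consonants (> 1) → phonotactically illegal
/me.mun/ — σ1 onset /m/, coda /∅/ ok; σ2 onset /m/, coda /n/ ok → phonotactically legal
Phonotactically legal: /du.vi/, /wa.pup/, /an/, /ref/, /me.mun/ → 5.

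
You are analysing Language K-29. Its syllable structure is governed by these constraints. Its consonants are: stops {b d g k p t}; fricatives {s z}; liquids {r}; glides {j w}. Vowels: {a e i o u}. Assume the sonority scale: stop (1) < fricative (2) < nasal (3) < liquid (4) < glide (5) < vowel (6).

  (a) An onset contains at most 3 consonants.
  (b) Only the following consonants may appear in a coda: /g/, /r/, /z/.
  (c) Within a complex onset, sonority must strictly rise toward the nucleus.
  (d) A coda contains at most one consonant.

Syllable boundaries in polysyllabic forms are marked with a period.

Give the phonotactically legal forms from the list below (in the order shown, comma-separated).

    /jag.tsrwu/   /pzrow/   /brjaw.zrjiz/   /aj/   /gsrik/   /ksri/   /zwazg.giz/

/ksri/

/jag.tsrwu/ — violates constraint (a): syllable 2 onset /tsrw/ has 4 consonants (> 3) → phonotactically illegal
/pzrow/ — violates constraint (b): syllable 1 coda contains /w/, which is not a licensed coda consonant → phonotactically illegal
/brjaw.zrjiz/ — violates constraint (b): syllable 1 coda contains /w/, which is not a licensed coda consonant → phonotactically illegal
/aj/ — violates constraint (b): syllable 1 coda contains /j/, which is not a licensed coda consonant → phonotactically illegal
/gsrik/ — violates constraint (b): syllable 1 coda contains /k/, which is not a licensed coda consonant → phonotactically illegal
/ksri/ — σ1 onset /ksr/ (1→2→4 rises), coda /∅/ ok → phonotactically legal
/zwazg.giz/ — violates constraint (d): syllable 1 coda /zg/ has 2 consonants (> 1) → phonotactically illegal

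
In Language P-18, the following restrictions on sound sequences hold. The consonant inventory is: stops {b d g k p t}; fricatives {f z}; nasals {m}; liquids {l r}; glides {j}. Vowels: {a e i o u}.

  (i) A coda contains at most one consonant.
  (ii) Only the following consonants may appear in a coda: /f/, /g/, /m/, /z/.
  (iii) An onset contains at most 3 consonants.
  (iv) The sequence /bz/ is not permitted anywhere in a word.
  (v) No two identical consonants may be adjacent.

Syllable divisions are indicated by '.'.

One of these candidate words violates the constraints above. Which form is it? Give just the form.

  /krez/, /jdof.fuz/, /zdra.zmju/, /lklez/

/jdof.fuz/

/krez/ — σ1 onset /kr/ (2C), coda /z/ ok → well-formed
/jdof.fuz/ — violates constraint (v): adjacent identical consonants /ff/ → ill-formed
/zdra.zmju/ — σ1 onset /zdr/ (3C), coda /∅/ ok; σ2 onset /zmj/ (3C), coda /∅/ ok → well-formed
/lklez/ — σ1 onset /lkl/ (3C), coda /z/ ok → well-formed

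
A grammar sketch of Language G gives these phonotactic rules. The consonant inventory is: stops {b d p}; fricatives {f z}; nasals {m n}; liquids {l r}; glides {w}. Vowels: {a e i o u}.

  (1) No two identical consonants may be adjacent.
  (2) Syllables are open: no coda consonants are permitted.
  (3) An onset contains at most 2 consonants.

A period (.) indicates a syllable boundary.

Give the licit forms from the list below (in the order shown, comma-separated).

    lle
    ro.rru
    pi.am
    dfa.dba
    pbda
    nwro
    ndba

dfa.dba

lle — violates constraint 1: adjacent identical consonants /ll/ → illicit
ro.rru — violates constraint 1: adjacent identical consonants /rr/ → illicit
pi.am — violates constraint 2: syllable 2 coda /m/ has 1 consonant (> 0) → illicit
dfa.dba — σ1 onset /df/ (2C), coda /∅/ ok; σ2 onset /db/ (2C), coda /∅/ ok → licit
pbda — violates constraint 3: syllable 1 onset /pbd/ has 3 consonants (> 2) → illicit
nwro — violates constraint 3: syllable 1 onset /nwr/ has 3 consonants (> 2) → illicit
ndba — violates constraint 3: syllable 1 onset /ndb/ has 3 consonants (> 2) → illicit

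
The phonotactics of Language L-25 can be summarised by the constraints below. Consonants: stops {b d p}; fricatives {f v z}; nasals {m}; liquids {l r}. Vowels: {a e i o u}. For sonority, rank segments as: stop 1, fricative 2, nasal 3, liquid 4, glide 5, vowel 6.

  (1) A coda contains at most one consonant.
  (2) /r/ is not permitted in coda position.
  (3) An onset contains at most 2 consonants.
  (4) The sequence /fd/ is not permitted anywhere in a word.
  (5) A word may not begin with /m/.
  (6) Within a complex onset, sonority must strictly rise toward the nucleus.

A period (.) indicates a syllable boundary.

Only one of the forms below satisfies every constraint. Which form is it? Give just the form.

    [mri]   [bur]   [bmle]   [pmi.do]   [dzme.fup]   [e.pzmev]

[mri] — violates constraint 5: word begins with /m/ → illicit
[bur] — violates constraint 2: syllable 1 coda contains /r/ → illicit
[bmle] — violates constraint 3: syllable 1 onset /bml/ has 3 consonants (> 2) → illicit
[pmi.do] — σ1 onset /pm/ (1→3 rises), coda /∅/ ok; σ2 onset /d/, coda /∅/ ok → licit
[dzme.fup] — violates constraint 3: syllable 1 onset /dzm/ has 3 consonants (> 2) → illicit
[e.pzmev] — violates constraint 3: syllable 2 onset /pzm/ has 3 consonants (> 2) → illicit

[pmi.do]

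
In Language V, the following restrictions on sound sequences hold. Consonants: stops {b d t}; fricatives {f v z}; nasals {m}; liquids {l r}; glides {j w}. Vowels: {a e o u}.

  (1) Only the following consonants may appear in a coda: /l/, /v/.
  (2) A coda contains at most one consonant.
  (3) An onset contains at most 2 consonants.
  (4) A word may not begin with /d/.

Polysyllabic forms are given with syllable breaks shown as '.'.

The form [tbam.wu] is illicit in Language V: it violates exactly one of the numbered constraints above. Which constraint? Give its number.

[tbam.wu]: syllable 1 coda contains /m/, which is not a licensed coda consonant.
This is a violation of constraint 1: "Only the following consonants may appear in a coda: /l/, /v/."
The remaining constraints (2, 3, 4) are satisfied.

1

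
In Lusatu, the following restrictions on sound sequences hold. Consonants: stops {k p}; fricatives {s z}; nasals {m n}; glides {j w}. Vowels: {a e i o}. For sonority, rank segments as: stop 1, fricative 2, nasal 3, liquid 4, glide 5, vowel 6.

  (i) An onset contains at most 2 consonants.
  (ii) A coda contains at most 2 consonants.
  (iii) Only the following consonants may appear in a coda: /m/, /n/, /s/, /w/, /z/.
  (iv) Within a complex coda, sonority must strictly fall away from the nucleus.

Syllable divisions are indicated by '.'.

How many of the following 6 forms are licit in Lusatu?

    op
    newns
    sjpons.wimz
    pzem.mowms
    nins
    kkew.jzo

op — violates constraint (iii): syllable 1 coda contains /p/, which is not a licensed coda consonant → illicit
newns — violates constraint (ii): syllable 1 coda /wns/ has 3 consonants (> 2) → illicit
sjpons.wimz — violates constraint (i): syllable 1 onset /sjp/ has 3 consonants (> 2) → illicit
pzem.mowms — violates constraint (ii): syllable 2 coda /wms/ has 3 consonants (> 2) → illicit
nins — σ1 onset /n/, coda /ns/ (3→2 falls) ok → licit
kkew.jzo — σ1 onset /kk/ (2C), coda /w/ ok; σ2 onset /jz/ (2C), coda /∅/ ok → licit
Licit: nins, kkew.jzo → 2.

2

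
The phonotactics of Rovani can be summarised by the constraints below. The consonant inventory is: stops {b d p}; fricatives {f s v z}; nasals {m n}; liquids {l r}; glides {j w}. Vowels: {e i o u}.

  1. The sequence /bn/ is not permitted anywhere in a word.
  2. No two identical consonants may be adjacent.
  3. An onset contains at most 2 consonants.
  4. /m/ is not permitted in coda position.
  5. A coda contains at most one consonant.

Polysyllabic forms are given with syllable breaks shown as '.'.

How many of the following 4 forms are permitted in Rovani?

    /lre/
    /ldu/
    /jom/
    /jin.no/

/lre/ — σ1 onset /lr/ (2C), coda /∅/ ok → permitted
/ldu/ — σ1 onset /ld/ (2C), coda /∅/ ok → permitted
/jom/ — violates constraint 4: syllable 1 coda contains /m/ → not permitted
/jin.no/ — violates constraint 2: adjacent identical consonants /nn/ → not permitted
Permitted: /lre/, /ldu/ → 2.

2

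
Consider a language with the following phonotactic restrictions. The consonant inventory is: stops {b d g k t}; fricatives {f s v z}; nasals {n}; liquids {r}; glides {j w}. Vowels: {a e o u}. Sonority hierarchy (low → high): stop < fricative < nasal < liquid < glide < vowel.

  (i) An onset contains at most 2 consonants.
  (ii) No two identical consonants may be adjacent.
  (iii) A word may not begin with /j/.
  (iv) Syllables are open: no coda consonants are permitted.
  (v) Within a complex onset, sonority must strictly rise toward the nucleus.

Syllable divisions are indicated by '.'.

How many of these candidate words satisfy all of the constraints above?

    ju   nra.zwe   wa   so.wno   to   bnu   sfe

ju — violates constraint (iii): word begins with /j/ → not permitted
nra.zwe — σ1 onset /nr/ (3→4 rises), coda /∅/ ok; σ2 onset /zw/ (2→5 rises), coda /∅/ ok → permitted
wa — σ1 onset /w/, coda /∅/ ok → permitted
so.wno — violates constraint (v): syllable 2 onset /wn/: /w/ (glide, 5) → /n/ (nasal, 3) does not rise → not permitted
to — σ1 onset /t/, coda /∅/ ok → permitted
bnu — σ1 onset /bn/ (1→3 rises), coda /∅/ ok → permitted
sfe — violates constraint (v): syllable 1 onset /sf/: /s/ (fricative, 2) → /f/ (fricative, 2) does not rise → not permitted
Permitted: nra.zwe, wa, to, bnu → 4.

4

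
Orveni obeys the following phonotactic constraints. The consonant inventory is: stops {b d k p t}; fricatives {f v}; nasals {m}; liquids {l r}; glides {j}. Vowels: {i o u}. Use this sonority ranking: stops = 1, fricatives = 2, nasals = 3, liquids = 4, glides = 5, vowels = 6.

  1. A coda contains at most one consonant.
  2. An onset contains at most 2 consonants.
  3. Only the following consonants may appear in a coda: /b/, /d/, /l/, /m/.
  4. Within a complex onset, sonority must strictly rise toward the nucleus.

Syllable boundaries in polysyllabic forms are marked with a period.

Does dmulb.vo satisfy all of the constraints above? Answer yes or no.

dmulb.vo — violates constraint 1: syllable 1 coda /lb/ has 2 consonants (> 1) → not permitted

no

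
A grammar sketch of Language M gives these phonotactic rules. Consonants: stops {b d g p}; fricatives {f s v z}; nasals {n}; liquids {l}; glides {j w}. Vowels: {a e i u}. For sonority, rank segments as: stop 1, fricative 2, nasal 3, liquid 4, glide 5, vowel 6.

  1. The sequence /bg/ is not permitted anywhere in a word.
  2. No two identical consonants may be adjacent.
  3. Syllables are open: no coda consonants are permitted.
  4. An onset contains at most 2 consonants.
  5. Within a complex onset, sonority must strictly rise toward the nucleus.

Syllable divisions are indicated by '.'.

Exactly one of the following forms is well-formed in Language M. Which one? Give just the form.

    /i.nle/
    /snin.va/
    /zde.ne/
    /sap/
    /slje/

/i.nle/

/i.nle/ — σ1 onset /∅/, coda /∅/ ok; σ2 onset /nl/ (3→4 rises), coda /∅/ ok → well-formed
/snin.va/ — violates constraint 3: syllable 1 coda /n/ has 1 consonant (> 0) → ill-formed
/zde.ne/ — violates constraint 5: syllable 1 onset /zd/: /z/ (fricative, 2) → /d/ (stop, 1) does not rise → ill-formed
/sap/ — violates constraint 3: syllable 1 coda /p/ has 1 consonant (> 0) → ill-formed
/slje/ — violates constraint 4: syllable 1 onset /slj/ has 3 consonants (> 2) → ill-formed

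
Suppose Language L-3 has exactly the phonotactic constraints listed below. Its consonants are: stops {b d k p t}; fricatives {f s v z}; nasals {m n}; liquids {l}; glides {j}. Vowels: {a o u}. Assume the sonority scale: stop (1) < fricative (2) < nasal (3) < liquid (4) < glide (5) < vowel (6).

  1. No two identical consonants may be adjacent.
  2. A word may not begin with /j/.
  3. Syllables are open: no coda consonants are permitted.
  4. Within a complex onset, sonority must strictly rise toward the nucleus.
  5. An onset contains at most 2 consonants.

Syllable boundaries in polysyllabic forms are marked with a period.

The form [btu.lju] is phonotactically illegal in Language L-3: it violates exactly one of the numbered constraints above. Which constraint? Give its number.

[btu.lju]: syllable 1 onset /bt/: /b/ (stop, 1) → /t/ (stop, 1) does not rise.
This is a violation of constraint 4: "Within a complex onset, sonority must strictly rise toward the nucleus."
The remaining constraints (1, 2, 3, 5) are satisfied.

4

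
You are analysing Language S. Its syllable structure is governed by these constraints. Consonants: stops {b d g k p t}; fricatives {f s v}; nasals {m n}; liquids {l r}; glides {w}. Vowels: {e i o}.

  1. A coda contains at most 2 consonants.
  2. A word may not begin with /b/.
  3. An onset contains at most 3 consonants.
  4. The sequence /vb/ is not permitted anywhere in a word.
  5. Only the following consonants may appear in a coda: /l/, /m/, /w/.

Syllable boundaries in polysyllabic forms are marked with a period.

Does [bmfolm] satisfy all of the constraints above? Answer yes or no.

[bmfolm] — violates constraint 2: word begins with /b/ → ill-formed

no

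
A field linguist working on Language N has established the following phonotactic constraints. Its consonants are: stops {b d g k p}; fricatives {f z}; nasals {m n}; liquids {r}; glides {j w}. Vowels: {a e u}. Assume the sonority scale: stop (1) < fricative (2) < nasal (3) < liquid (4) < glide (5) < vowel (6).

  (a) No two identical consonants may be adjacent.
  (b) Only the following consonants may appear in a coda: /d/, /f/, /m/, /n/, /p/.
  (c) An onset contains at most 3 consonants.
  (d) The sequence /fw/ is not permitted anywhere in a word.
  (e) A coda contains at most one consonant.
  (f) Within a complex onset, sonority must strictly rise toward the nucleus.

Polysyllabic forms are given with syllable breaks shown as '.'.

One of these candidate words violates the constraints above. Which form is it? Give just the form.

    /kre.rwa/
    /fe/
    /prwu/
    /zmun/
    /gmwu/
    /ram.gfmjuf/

/ram.gfmjuf/

/kre.rwa/ — σ1 onset /kr/ (1→4 rises), coda /∅/ ok; σ2 onset /rw/ (4→5 rises), coda /∅/ ok → permitted
/fe/ — σ1 onset /f/, coda /∅/ ok → permitted
/prwu/ — σ1 onset /prw/ (1→4→5 rises), coda /∅/ ok → permitted
/zmun/ — σ1 onset /zm/ (2→3 rises), coda /n/ ok → permitted
/gmwu/ — σ1 onset /gmw/ (1→3→5 rises), coda /∅/ ok → permitted
/ram.gfmjuf/ — violates constraint (c): syllable 2 onset /gfmj/ has 4 consonants (> 3) → not permitted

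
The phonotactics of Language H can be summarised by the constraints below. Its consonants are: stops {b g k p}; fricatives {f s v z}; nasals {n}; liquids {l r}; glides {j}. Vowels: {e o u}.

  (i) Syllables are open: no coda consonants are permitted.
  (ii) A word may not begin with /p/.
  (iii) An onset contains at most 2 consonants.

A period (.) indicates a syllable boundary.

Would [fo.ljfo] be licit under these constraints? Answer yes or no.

[fo.ljfo] — violates constraint (iii): syllable 2 onset /ljf/ has 3 consonants (> 2) → illicit

no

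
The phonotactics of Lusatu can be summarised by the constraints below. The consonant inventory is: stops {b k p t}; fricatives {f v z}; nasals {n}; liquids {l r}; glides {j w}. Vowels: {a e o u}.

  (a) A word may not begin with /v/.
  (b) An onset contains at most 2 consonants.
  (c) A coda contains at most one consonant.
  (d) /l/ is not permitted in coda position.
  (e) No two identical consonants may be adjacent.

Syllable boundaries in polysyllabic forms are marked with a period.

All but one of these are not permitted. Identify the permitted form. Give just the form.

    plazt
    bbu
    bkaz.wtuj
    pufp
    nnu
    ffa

plazt — violates constraint (c): syllable 1 coda /zt/ has 2 consonants (> 1) → not permitted
bbu — violates constraint (e): adjacent identical consonants /bb/ → not permitted
bkaz.wtuj — σ1 onset /bk/ (2C), coda /z/ ok; σ2 onset /wt/ (2C), coda /j/ ok → permitted
pufp — violates constraint (c): syllable 1 coda /fp/ has 2 consonants (> 1) → not permitted
nnu — violates constraint (e): adjacent identical consonants /nn/ → not permitted
ffa — violates constraint (e): adjacent identical consonants /ff/ → not permitted

bkaz.wtuj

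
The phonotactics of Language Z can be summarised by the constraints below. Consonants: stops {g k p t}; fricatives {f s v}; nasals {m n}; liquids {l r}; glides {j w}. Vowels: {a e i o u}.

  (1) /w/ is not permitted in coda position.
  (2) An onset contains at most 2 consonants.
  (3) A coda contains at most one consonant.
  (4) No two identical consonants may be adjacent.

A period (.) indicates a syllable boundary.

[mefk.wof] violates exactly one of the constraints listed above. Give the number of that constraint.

[mefk.wof]: syllable 1 coda /fk/ has 2 consonants (> 1).
This is a violation of constraint 3: "A coda contains at most one consonant."
The remaining constraints (1, 2, 4) are satisfied.

3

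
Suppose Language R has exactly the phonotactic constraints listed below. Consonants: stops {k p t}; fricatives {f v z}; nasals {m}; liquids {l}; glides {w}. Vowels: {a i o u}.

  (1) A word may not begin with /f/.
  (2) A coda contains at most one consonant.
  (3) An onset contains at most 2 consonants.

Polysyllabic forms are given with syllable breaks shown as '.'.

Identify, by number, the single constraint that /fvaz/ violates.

/fvaz/: word begins with /f/.
This is a violation of constraint 1: "A word may not begin with /f/."
The remaining constraints (2, 3) are satisfied.

1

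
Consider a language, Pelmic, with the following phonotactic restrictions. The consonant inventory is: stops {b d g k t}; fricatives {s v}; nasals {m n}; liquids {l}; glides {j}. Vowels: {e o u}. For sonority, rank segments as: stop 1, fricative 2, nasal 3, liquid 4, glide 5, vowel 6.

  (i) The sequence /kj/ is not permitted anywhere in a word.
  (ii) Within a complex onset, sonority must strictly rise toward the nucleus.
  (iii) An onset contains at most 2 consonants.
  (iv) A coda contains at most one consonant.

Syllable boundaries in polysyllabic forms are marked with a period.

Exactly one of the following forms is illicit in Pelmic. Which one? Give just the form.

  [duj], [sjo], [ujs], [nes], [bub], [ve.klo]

[duj] — σ1 onset /d/, coda /j/ ok → licit
[sjo] — σ1 onset /sj/ (2→5 rises), coda /∅/ ok → licit
[ujs] — violates constraint (iv): syllable 1 coda /js/ has 2 consonants (> 1) → illicit
[nes] — σ1 onset /n/, coda /s/ ok → licit
[bub] — σ1 onset /b/, coda /b/ ok → licit
[ve.klo] — σ1 onset /v/, coda /∅/ ok; σ2 onset /kl/ (1→4 rises), coda /∅/ ok → licit

[ujs]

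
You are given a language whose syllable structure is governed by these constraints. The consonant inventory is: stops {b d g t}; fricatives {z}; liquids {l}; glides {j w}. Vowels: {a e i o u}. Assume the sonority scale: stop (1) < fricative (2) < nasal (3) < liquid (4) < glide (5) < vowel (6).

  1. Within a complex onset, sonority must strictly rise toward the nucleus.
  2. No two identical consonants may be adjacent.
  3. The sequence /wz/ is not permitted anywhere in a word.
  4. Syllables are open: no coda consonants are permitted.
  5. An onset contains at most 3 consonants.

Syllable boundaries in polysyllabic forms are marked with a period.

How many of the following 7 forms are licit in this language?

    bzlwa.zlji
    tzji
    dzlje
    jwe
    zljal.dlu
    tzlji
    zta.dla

bzlwa.zlji — violates constraint 5: syllable 1 onset /bzlw/ has 4 consonants (> 3) → illicit
tzji — σ1 onset /tzj/ (1→2→5 rises), coda /∅/ ok → licit
dzlje — violates constraint 5: syllable 1 onset /dzlj/ has 4 consonants (> 3) → illicit
jwe — violates constraint 1: syllable 1 onset /jw/: /j/ (glide, 5) → /w/ (glide, 5) does not rise → illicit
zljal.dlu — violates constraint 4: syllable 1 coda /l/ has 1 consonant (> 0) → illicit
tzlji — violates constraint 5: syllable 1 onset /tzlj/ has 4 consonants (> 3) → illicit
zta.dla — violates constraint 1: syllable 1 onset /zt/: /z/ (fricative, 2) → /t/ (stop, 1) does not rise → illicit
Licit: tzji → 1.

1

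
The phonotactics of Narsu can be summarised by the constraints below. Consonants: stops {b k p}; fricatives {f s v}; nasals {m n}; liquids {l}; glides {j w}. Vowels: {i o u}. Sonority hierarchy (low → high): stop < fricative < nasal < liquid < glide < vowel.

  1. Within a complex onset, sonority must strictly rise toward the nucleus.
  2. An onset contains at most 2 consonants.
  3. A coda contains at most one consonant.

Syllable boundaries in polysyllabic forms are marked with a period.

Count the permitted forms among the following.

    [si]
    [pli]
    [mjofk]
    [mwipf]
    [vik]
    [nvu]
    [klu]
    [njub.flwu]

[si] — σ1 onset /s/, coda /∅/ ok → permitted
[pli] — σ1 onset /pl/ (1→4 rises), coda /∅/ ok → permitted
[mjofk] — violates constraint 3: syllable 1 coda /fk/ has 2 consonants (> 1) → not permitted
[mwipf] — violates constraint 3: syllable 1 coda /pf/ has 2 consonants (> 1) → not permitted
[vik] — σ1 onset /v/, coda /k/ ok → permitted
[nvu] — violates constraint 1: syllable 1 onset /nv/: /n/ (nasal, 3) → /v/ (fricative, 2) does not rise → not permitted
[klu] — σ1 onset /kl/ (1→4 rises), coda /∅/ ok → permitted
[njub.flwu] — violates constraint 2: syllable 2 onset /flw/ has 3 consonants (> 2) → not permitted
Permitted: [si], [pli], [vik], [klu] → 4.

4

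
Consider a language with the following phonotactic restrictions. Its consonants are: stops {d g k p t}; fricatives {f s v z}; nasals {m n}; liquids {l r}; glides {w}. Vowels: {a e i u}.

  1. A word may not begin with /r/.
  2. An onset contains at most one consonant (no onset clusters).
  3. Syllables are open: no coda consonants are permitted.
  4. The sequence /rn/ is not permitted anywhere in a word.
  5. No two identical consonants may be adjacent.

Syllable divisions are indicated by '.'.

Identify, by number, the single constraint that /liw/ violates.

/liw/: syllable 1 coda /w/ has 1 consonant (> 0).
This is a violation of constraint 3: "Syllables are open: no coda consonants are permitted."
The remaining constraints (1, 2, 4, 5) are satisfied.

3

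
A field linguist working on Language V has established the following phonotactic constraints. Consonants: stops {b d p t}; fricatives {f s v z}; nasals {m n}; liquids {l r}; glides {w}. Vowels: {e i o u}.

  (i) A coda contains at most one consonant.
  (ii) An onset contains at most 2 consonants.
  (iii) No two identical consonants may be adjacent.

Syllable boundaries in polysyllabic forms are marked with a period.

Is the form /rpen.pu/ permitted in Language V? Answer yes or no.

yes

/rpen.pu/ — σ1 onset /rp/ (2C), coda /n/ ok; σ2 onset /p/, coda /∅/ ok → permitted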